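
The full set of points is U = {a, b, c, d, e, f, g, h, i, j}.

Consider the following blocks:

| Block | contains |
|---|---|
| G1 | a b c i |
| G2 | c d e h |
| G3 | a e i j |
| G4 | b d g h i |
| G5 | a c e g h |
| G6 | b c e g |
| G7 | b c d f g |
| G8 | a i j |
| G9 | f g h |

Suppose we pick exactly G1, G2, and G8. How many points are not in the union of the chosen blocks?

Union of G1, G2, G8 = {a, b, c, d, e, h, i, j}.
Not covered: f, g — 2 points.

2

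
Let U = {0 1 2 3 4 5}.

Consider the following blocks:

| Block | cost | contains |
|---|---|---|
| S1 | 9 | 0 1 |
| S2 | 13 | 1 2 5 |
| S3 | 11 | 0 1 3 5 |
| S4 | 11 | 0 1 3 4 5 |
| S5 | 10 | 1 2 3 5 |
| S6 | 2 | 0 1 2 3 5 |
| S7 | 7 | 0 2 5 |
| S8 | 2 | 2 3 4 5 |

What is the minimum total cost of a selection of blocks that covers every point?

4

S6, S8 together cover every point (S6 ∪ S8 = {0, 1, 2, 3, 4, 5}); total cost 2 + 2 = 4.
No covering selection has total cost below 4.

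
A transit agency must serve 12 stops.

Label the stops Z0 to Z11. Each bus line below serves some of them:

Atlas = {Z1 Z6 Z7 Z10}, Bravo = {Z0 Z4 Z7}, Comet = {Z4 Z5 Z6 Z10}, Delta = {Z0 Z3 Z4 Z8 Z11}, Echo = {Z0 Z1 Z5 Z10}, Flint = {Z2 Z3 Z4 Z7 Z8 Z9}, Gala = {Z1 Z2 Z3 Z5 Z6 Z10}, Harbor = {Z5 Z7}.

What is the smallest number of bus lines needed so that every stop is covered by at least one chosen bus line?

Delta and Flint and Gala together: Delta ∪ Flint ∪ Gala = {Z0, Z1, Z2, Z3, Z4, Z5, Z6, Z7, Z8, Z9, Z10, Z11} — every stop is covered.
Only Flint contains Z9, so Flint is forced; the remaining 6 stops need at least 2 more bus lines (each remaining bus line adds at most 4) — so at least 3 bus lines are needed, and 3 is optimal.

3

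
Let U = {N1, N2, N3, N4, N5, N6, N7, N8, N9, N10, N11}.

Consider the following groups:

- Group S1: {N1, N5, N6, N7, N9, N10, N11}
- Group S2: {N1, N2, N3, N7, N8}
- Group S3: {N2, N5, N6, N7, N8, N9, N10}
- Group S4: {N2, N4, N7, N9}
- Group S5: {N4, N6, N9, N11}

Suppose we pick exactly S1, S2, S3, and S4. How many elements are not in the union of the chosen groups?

0

Union of S1, S2, S3, S4 = {N1, N2, N3, N4, N5, N6, N7, N8, N9, N10, N11} — that's every element, so 0 are uncovered.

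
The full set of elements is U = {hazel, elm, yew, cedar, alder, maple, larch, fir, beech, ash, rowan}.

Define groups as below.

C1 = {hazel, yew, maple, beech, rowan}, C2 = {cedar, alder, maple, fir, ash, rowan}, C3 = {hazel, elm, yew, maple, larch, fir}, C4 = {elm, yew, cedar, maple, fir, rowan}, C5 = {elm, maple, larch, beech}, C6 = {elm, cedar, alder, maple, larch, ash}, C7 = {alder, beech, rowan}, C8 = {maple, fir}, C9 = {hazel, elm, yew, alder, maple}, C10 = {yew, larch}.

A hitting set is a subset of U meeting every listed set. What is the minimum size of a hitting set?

H = {yew, maple, rowan} meets every group (each contains at least one member of H), and |H| = 3.
The groups C7, C8, C10 are pairwise disjoint, so any hitting set needs a separate element for each — at least 3. Hence 3 is optimal.

3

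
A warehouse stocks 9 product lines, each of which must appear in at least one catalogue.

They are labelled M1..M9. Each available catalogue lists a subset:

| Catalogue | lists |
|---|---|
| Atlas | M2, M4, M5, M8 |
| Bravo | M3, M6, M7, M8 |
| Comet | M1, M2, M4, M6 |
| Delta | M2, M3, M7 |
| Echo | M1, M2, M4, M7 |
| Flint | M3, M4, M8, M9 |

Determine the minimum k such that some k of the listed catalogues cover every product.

Atlas and Bravo and Echo and Flint together: Atlas ∪ Bravo ∪ Echo ∪ Flint = {M1, M2, M3, M4, M5, M6, M7, M8, M9} — every product is covered.
No 3 of the 6 catalogues cover everything (all 20 combinations miss at least one product), so 4 is optimal.

4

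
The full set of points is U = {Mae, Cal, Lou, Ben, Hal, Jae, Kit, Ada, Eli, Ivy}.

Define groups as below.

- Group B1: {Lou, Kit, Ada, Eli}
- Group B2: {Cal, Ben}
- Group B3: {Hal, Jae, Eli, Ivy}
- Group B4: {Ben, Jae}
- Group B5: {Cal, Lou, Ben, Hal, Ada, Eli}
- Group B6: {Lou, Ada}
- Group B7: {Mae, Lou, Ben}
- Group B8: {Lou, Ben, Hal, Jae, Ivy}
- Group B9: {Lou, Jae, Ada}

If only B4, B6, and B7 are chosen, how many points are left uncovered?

5

Union of B4, B6, B7 = {Mae, Lou, Ben, Jae, Ada}.
Not covered: Cal, Hal, Kit, Eli, Ivy — 5 points.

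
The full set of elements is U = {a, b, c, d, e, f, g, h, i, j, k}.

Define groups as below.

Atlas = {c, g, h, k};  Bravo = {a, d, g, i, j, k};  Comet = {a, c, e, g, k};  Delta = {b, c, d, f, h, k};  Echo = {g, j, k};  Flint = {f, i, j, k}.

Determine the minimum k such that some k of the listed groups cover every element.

Take {Comet, Delta, Flint}. Their union is {a, b, c, d, e, f, g, h, i, j, k}, which is all 11 elements.
Only Delta contains b, so Delta is forced; the remaining 5 elements need at least 2 more groups (each remaining group adds at most 4) — so at least 3 groups are needed, and 3 is optimal.

3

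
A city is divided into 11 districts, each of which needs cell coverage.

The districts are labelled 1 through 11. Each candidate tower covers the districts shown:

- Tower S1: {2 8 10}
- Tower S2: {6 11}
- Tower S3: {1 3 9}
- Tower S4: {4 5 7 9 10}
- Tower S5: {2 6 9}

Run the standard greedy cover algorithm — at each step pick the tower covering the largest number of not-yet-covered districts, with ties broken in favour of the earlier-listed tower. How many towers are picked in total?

Greedy: pick S4 (covers 5 new) → pick S1 (covers 2 new) → pick S2 (covers 2 new) → pick S3 (covers 2 new). Total picks: 4.

4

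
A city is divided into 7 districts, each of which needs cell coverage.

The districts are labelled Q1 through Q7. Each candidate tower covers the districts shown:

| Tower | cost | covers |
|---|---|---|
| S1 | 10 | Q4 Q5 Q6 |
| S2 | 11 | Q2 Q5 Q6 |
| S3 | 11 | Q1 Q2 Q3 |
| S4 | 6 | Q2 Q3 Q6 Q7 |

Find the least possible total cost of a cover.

27

S1, S3, S4 together cover every district (S1 ∪ S3 ∪ S4 = {Q1, Q2, Q3, Q4, Q5, Q6, Q7}); total cost 10 + 11 + 6 = 27.
No covering selection has total cost below 27.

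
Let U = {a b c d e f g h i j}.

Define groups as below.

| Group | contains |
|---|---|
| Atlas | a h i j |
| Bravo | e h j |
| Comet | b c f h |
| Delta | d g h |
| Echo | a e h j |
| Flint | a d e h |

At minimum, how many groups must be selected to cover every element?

4

Atlas and Comet and Delta and Echo together: Atlas ∪ Comet ∪ Delta ∪ Echo = {a, b, c, d, e, f, g, h, i, j} — every element is covered.
Only Delta contains g, so Delta is forced; the remaining 7 elements need at least 3 more groups (each remaining group adds at most 3) — so at least 4 groups are needed, and 4 is optimal.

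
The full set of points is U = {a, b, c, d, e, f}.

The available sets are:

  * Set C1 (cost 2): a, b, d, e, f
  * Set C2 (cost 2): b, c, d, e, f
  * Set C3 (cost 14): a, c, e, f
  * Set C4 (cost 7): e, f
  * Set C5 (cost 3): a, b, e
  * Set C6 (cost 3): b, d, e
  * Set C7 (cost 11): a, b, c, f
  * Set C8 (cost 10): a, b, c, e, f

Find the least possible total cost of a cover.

4

C1, C2 together cover every point (C1 ∪ C2 = {a, b, c, d, e, f}); total cost 2 + 2 = 4.
No covering selection has total cost below 4.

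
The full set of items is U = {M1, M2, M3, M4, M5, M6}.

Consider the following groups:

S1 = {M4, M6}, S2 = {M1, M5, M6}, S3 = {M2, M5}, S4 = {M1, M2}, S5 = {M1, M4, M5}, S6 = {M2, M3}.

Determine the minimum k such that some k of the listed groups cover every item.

3

Take {S1, S2, S6}. Their union is {M1, M2, M3, M4, M5, M6}, which is all 6 items.
Only S6 contains M3, so S6 is forced; the remaining 4 items need at least 2 more groups (each remaining group adds at most 3) — so at least 3 groups are needed, and 3 is optimal.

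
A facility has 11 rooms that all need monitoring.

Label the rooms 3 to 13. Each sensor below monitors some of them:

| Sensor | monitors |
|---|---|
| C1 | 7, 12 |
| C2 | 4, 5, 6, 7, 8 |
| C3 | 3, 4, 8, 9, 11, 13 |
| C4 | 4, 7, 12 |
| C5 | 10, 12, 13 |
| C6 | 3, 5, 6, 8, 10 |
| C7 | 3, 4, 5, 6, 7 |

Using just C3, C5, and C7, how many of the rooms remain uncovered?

0

Union of C3, C5, C7 = {3, 4, 5, 6, 7, 8, 9, 10, 11, 12, 13} — that's every room, so 0 are uncovered.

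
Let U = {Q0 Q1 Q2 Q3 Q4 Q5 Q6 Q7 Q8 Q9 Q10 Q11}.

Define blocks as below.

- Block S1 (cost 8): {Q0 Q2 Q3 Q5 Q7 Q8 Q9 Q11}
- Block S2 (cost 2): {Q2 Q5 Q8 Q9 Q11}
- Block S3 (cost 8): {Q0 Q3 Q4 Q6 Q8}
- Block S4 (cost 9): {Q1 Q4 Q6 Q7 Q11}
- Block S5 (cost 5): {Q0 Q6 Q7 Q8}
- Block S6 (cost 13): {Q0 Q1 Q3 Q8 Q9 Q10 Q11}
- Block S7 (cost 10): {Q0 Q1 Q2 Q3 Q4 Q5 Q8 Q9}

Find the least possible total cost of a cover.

S2, S4, S6 together cover every point (S2 ∪ S4 ∪ S6 = {Q0, Q1, Q2, Q3, Q4, Q5, Q6, Q7, Q8, Q9, Q10, Q11}); total cost 2 + 9 + 13 = 24.
The greedy pick S2, S5, S7, S6 costs 30; no covering selection beats 24.

24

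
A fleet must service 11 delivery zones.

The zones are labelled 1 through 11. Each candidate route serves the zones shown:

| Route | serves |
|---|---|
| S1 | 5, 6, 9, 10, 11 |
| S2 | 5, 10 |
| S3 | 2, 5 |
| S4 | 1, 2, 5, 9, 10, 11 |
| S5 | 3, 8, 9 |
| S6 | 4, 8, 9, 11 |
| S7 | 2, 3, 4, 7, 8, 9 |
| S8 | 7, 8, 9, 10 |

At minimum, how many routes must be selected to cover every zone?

Take {S1, S4, S7}. Their union is {1, 2, 3, 4, 5, 6, 7, 8, 9, 10, 11}, which is all 11 zones.
Only S4 contains 1, so S4 is forced; the remaining 5 zones need at least 2 more routes (each remaining route adds at most 4) — so at least 3 routes are needed, and 3 is optimal.

3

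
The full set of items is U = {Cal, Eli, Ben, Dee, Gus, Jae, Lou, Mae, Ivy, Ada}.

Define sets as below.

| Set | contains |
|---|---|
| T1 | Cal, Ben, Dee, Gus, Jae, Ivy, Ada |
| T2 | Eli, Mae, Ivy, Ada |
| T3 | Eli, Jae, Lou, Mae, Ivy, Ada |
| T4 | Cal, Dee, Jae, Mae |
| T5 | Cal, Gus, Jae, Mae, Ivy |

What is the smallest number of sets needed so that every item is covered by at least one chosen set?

2

Take {T1, T3}. Their union is {Cal, Eli, Ben, Dee, Gus, Jae, Lou, Mae, Ivy, Ada}, which is all 10 items.
No single set has all 10 items (the largest, T1, has 7), so 2 is optimal.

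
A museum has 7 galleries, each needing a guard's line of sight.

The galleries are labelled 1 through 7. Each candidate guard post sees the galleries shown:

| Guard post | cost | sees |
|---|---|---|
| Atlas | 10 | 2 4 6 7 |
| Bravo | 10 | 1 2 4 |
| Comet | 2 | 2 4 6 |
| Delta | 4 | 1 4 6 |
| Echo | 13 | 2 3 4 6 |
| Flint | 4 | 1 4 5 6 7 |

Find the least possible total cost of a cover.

17

Echo, Flint together cover every gallery (Echo ∪ Flint = {1, 2, 3, 4, 5, 6, 7}); total cost 13 + 4 = 17.
The greedy pick Comet, Flint, Echo costs 19; no covering selection beats 17.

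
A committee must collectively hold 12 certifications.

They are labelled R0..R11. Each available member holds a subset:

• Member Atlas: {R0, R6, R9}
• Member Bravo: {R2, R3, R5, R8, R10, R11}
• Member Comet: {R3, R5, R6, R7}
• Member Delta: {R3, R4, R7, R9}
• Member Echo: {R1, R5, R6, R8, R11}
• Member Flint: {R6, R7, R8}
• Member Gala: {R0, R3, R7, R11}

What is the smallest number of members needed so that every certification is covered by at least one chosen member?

Atlas and Bravo and Delta and Echo together: Atlas ∪ Bravo ∪ Delta ∪ Echo = {R0, R1, R2, R3, R4, R5, R6, R7, R8, R9, R10, R11} — every certification is covered.
No 3 of the 7 members cover everything (all 35 combinations miss at least one certification), so 4 is optimal.

4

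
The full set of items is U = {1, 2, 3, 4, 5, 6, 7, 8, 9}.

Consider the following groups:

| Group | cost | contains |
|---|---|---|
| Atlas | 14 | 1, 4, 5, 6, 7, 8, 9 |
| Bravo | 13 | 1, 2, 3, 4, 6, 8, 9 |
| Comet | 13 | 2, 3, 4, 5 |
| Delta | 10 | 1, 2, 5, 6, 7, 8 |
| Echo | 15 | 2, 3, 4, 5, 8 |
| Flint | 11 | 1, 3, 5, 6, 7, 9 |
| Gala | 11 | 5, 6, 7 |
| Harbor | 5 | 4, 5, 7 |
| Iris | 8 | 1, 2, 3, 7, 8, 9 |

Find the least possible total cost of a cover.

18

Bravo, Harbor together cover every item (Bravo ∪ Harbor = {1, 2, 3, 4, 5, 6, 7, 8, 9}); total cost 13 + 5 = 18.
The greedy pick Iris, Harbor, Delta costs 23; no covering selection beats 18.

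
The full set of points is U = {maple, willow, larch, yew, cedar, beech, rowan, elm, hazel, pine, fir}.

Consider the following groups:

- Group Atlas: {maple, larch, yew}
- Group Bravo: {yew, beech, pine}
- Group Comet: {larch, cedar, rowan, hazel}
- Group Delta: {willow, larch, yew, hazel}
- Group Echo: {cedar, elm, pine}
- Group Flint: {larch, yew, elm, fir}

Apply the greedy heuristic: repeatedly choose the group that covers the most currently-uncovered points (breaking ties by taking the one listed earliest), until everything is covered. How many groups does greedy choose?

5

Greedy: pick Comet (covers 4 new) → pick Bravo (covers 3 new) → pick Flint (covers 2 new) → pick Atlas (covers 1 new) → pick Delta (covers 1 new). Total picks: 5.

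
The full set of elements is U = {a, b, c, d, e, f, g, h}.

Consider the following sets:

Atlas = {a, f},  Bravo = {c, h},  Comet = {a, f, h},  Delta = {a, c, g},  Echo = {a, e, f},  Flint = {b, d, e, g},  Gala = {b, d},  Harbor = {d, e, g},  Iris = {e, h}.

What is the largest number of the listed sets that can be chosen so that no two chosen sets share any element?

3

Delta, Gala, Iris are pairwise disjoint (Delta={a,c,g}; Gala={b,d}; Iris={e,h}).
Every remaining set overlaps one of these, and no 4 of the listed sets are pairwise disjoint, so 3 is the maximum.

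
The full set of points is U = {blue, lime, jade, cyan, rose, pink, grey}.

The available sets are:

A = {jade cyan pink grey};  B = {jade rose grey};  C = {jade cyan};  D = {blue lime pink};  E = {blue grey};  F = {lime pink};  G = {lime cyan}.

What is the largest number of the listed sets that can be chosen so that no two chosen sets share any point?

3

C, E, F are pairwise disjoint (C={jade,cyan}; E={blue,grey}; F={lime,pink}).
Every remaining set overlaps one of these, and no 4 of the listed sets are pairwise disjoint, so 3 is the maximum.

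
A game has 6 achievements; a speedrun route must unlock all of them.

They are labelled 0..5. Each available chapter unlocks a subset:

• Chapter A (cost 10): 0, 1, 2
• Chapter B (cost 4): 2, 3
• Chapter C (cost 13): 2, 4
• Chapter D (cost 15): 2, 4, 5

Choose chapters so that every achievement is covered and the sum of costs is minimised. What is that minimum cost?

A, B, D together cover every achievement (A ∪ B ∪ D = {0, 1, 2, 3, 4, 5}); total cost 10 + 4 + 15 = 29.
No covering selection has total cost below 29.

29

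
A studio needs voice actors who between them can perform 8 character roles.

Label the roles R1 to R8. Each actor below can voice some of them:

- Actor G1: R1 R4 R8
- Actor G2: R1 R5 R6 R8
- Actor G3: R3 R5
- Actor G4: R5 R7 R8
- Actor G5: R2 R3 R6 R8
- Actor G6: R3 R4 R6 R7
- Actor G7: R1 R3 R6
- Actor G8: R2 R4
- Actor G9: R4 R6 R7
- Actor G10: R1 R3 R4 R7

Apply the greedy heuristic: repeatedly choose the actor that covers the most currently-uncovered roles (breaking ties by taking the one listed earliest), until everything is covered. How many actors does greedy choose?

Greedy: pick G2 (covers 4 new) → pick G6 (covers 3 new) → pick G5 (covers 1 new). Total picks: 3.

3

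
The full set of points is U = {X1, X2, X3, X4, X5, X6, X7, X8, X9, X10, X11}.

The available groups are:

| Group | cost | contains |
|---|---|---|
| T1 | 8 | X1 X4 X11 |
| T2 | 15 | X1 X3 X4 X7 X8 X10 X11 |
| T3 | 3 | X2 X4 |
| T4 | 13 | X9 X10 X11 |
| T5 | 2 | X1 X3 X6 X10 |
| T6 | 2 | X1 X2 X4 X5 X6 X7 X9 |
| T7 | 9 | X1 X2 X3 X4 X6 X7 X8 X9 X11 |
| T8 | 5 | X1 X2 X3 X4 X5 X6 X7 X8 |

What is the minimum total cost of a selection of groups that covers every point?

13

T5, T6, T7 together cover every point (T5 ∪ T6 ∪ T7 = {X1, X2, X3, X4, X5, X6, X7, X8, X9, X10, X11}); total cost 2 + 2 + 9 = 13.
No covering selection has total cost below 13.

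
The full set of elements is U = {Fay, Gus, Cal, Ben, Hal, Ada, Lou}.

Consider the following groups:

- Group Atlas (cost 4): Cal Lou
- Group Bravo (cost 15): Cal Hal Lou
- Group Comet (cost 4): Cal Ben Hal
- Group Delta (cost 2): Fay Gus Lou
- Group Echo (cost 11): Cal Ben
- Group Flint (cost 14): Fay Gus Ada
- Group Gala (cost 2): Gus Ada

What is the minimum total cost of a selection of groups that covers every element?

8

Comet, Delta, Gala together cover every element (Comet ∪ Delta ∪ Gala = {Fay, Gus, Cal, Ben, Hal, Ada, Lou}); total cost 4 + 2 + 2 = 8.
No covering selection has total cost below 8.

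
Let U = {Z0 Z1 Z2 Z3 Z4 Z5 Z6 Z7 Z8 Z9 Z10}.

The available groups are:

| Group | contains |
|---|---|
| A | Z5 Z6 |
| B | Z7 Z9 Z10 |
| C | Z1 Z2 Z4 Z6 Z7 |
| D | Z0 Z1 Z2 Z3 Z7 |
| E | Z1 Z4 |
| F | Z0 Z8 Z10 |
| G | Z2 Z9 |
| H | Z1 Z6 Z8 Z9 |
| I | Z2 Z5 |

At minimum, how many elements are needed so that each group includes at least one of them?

4

The 4 elements {Z0, Z4, Z5, Z9} hit every group.
The groups A, E, F, G are pairwise disjoint, so any hitting set needs a separate element for each — at least 4. Hence 4 is optimal.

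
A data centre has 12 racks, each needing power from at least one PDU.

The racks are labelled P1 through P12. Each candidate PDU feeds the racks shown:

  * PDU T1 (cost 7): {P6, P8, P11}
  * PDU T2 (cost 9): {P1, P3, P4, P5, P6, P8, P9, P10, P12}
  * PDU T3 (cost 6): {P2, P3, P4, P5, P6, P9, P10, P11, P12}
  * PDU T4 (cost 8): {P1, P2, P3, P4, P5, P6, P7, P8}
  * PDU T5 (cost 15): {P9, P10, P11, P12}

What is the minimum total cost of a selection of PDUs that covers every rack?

14

T3, T4 together cover every rack (T3 ∪ T4 = {P1, P2, P3, P4, P5, P6, P7, P8, P9, P10, P11, P12}); total cost 6 + 8 = 14.
No covering selection has total cost below 14.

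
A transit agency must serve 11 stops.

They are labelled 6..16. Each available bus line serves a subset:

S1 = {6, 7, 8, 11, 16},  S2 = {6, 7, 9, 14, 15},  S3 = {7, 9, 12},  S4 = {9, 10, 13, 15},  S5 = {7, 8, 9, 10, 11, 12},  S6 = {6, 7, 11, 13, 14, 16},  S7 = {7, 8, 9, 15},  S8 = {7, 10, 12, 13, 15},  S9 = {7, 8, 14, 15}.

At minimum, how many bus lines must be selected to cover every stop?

Take {S5, S6, S7}. Their union is {6, 7, 8, 9, 10, 11, 12, 13, 14, 15, 16}, which is all 11 stops.
No 2 of the 9 bus lines cover everything (all 36 combinations miss at least one stop), so 3 is optimal.

3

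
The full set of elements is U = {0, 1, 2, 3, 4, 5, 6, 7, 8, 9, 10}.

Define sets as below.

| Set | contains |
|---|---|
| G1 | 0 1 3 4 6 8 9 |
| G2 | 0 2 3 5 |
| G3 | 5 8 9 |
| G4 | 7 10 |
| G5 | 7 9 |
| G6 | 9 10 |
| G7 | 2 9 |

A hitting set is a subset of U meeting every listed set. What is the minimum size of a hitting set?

The 3 elements {5, 9, 10} hit every set.
No choice of 2 elements meets every set, so 3 is the minimum.

3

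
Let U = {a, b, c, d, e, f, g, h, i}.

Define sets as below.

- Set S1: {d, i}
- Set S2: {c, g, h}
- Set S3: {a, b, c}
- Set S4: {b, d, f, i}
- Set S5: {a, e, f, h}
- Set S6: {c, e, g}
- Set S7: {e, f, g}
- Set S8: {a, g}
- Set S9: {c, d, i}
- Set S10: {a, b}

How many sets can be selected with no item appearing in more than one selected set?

3

S1, S2, S10 are pairwise disjoint (S1={d,i}; S2={c,g,h}; S10={a,b}).
Every remaining set overlaps one of these, and no 4 of the listed sets are pairwise disjoint, so 3 is the maximum.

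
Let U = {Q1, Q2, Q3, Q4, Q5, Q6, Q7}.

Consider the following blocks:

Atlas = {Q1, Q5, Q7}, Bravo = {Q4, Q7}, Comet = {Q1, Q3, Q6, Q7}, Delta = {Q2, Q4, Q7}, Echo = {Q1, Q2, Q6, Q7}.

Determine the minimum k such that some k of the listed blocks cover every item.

3

Atlas, Comet, and Delta cover everything between them: the union {Q1, Q2, Q3, Q4, Q5, Q6, Q7} is all of U.
Only Comet contains Q3, so Comet is forced; the remaining 3 items need at least 2 more blocks (each remaining block adds at most 2) — so at least 3 blocks are needed, and 3 is optimal.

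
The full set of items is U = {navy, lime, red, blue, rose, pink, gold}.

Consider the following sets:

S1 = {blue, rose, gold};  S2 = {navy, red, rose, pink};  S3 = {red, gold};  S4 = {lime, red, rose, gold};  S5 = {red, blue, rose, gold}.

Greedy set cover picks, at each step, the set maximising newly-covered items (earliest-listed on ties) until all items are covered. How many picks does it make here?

Greedy: pick S2 (covers 4 new) → pick S1 (covers 2 new) → pick S4 (covers 1 new). Total picks: 3.

3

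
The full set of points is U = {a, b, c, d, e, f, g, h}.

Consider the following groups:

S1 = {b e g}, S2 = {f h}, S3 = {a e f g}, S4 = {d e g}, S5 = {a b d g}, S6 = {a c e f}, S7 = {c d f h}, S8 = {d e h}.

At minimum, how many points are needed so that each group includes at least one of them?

3

Take T = {c, g, h}. Each listed group contains at least one of these, so T is a hitting set of size 3.
No choice of 2 points meets every group, so 3 is the minimum.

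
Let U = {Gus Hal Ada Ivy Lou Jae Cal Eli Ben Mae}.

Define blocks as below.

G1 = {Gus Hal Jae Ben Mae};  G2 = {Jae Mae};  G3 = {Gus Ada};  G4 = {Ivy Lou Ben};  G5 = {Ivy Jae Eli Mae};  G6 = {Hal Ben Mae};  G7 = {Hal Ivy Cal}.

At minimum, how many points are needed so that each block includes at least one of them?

H = {Ada, Ivy, Mae} meets every block (each contains at least one member of H), and |H| = 3.
The blocks G2, G3, G4 are pairwise disjoint, so any hitting set needs a separate point for each — at least 3. Hence 3 is optimal.

3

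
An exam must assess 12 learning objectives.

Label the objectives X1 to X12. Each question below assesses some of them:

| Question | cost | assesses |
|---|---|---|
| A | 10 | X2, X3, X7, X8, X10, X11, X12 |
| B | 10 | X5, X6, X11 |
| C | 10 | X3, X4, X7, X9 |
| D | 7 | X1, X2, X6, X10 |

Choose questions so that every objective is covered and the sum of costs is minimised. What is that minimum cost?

A, B, C, D together cover every objective (A ∪ B ∪ C ∪ D = {X1, X2, X3, X4, X5, X6, X7, X8, X9, X10, X11, X12}); total cost 10 + 10 + 10 + 7 = 37.
No covering selection has total cost below 37.

37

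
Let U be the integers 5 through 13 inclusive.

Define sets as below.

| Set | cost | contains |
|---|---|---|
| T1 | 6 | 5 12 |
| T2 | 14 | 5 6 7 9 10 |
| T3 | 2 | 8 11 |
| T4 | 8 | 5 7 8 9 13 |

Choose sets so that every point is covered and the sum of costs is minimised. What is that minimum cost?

30

T1, T2, T3, T4 together cover every point (T1 ∪ T2 ∪ T3 ∪ T4 = {5, 6, 7, 8, 9, 10, 11, 12, 13}); total cost 6 + 14 + 2 + 8 = 30.
No covering selection has total cost below 30.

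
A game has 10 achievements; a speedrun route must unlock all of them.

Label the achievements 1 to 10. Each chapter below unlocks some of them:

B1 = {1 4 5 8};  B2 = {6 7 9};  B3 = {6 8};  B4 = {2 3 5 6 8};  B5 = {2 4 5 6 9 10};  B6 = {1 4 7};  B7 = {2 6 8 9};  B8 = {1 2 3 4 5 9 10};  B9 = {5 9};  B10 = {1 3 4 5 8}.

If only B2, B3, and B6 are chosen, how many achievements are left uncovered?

Union of B2, B3, B6 = {1, 4, 6, 7, 8, 9}.
Not covered: 2, 3, 5, 10 — 4 achievements.

4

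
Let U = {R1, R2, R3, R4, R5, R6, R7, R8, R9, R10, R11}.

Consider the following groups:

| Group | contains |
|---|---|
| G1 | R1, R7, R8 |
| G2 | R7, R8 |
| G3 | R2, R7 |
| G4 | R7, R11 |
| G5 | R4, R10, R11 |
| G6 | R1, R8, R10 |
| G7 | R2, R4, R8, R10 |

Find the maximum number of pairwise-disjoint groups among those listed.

G4, G6 are pairwise disjoint (G4={R7,R11}; G6={R1,R8,R10}).
Every remaining group overlaps one of these, and no 3 of the listed groups are pairwise disjoint, so 2 is the maximum.

2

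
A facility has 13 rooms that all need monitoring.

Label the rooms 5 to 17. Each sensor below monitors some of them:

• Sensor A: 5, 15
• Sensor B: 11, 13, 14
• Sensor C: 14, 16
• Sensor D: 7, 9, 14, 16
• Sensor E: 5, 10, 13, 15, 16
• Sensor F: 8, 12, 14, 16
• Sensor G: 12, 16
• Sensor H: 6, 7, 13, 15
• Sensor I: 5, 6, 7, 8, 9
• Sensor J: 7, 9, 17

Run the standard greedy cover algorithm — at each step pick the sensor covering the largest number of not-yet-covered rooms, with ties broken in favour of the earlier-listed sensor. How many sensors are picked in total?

5

Greedy: pick E (covers 5 new) → pick I (covers 4 new) → pick B (covers 2 new) → pick F (covers 1 new) → pick J (covers 1 new). Total picks: 5.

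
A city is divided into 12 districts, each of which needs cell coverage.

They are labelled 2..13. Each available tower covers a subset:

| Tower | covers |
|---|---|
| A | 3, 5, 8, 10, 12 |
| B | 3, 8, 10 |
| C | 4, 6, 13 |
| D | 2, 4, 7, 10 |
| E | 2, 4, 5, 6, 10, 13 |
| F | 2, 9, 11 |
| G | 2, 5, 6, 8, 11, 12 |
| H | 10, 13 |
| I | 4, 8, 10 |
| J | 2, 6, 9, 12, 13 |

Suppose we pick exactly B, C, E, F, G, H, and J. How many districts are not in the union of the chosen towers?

1

Union of B, C, E, F, G, H, J = {2, 3, 4, 5, 6, 8, 9, 10, 11, 12, 13}.
Not covered: 7 — 1 district.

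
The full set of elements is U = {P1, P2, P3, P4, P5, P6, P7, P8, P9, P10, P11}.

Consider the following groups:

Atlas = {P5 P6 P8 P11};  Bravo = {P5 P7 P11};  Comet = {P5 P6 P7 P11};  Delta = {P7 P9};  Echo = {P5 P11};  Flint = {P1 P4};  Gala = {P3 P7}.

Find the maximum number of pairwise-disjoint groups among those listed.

Echo, Flint, Gala are pairwise disjoint (Echo={P5,P11}; Flint={P1,P4}; Gala={P3,P7}).
Every remaining group overlaps one of these, and no 4 of the listed groups are pairwise disjoint, so 3 is the maximum.

3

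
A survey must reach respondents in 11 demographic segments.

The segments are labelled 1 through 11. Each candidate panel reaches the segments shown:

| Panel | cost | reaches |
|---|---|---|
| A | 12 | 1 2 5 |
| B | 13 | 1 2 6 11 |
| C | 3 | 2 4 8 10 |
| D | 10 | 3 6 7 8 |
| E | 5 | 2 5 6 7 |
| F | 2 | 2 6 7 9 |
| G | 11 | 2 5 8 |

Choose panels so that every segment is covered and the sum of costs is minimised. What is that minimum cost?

B, C, D, E, F together cover every segment (B ∪ C ∪ D ∪ E ∪ F = {1, 2, 3, 4, 5, 6, 7, 8, 9, 10, 11}); total cost 13 + 3 + 10 + 5 + 2 = 33.
No covering selection has total cost below 33.

33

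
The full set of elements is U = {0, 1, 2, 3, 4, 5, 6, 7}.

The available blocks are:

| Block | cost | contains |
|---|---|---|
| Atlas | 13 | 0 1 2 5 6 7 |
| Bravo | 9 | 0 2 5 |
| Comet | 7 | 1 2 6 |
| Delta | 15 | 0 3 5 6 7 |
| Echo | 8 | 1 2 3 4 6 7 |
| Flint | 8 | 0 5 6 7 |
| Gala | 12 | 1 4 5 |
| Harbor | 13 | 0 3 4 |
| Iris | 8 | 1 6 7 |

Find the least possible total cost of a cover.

16

Echo, Flint together cover every element (Echo ∪ Flint = {0, 1, 2, 3, 4, 5, 6, 7}); total cost 8 + 8 = 16.
No covering selection has total cost below 16.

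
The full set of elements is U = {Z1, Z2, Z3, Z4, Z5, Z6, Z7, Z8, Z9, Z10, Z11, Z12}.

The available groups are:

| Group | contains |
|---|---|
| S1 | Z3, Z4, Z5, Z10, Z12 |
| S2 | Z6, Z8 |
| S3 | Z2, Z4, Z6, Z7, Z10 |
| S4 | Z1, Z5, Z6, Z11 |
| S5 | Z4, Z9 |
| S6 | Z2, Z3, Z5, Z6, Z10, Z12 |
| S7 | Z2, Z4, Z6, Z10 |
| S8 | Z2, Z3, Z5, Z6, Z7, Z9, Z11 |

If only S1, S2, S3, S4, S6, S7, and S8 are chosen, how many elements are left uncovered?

0

Union of S1, S2, S3, S4, S6, S7, S8 = {Z1, Z2, Z3, Z4, Z5, Z6, Z7, Z8, Z9, Z10, Z11, Z12} — that's every element, so 0 are uncovered.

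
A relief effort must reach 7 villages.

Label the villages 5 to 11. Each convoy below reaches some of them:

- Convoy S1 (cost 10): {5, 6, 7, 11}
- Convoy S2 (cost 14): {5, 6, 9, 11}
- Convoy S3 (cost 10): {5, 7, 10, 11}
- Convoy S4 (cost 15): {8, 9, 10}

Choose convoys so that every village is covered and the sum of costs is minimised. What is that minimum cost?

25

S1, S4 together cover every village (S1 ∪ S4 = {5, 6, 7, 8, 9, 10, 11}); total cost 10 + 15 = 25.
No covering selection has total cost below 25.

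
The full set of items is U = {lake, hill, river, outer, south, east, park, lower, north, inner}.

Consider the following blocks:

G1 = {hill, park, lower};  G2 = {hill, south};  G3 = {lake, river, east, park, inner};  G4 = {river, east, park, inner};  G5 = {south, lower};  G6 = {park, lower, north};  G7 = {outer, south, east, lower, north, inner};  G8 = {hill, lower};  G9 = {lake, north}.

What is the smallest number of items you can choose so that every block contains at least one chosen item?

4

Take H = {south, park, lower, north}. Each listed block contains at least one of these, so H is a hitting set of size 4.
No choice of 3 items meets every block, so 4 is the minimum.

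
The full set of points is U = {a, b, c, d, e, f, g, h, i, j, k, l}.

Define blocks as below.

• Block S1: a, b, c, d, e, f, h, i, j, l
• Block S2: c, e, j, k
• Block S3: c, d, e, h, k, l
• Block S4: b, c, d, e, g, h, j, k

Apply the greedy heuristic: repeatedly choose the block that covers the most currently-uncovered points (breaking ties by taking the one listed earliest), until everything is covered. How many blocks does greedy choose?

Greedy: pick S1 (covers 10 new) → pick S4 (covers 2 new). Total picks: 2.

2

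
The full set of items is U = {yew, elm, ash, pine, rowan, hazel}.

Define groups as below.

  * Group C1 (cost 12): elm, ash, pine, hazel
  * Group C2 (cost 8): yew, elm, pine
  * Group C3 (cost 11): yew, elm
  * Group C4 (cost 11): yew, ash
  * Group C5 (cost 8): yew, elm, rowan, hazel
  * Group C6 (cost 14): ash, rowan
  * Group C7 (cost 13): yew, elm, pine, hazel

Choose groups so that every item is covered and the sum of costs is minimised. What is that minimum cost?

20

C1, C5 together cover every item (C1 ∪ C5 = {yew, elm, ash, pine, rowan, hazel}); total cost 12 + 8 = 20.
No covering selection has total cost below 20.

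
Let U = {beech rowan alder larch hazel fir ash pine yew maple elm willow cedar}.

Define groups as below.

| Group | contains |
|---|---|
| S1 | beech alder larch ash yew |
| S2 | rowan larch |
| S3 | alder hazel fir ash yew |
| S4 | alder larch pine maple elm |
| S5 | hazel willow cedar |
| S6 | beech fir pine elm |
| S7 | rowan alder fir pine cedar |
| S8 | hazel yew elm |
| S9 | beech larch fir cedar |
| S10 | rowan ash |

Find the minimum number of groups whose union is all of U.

4

Take {S1, S4, S5, S7}. Their union is {beech, rowan, alder, larch, hazel, fir, ash, pine, yew, maple, elm, willow, cedar}, which is all 13 points.
No 3 of the 10 groups cover everything (all 120 combinations miss at least one point), so 4 is optimal.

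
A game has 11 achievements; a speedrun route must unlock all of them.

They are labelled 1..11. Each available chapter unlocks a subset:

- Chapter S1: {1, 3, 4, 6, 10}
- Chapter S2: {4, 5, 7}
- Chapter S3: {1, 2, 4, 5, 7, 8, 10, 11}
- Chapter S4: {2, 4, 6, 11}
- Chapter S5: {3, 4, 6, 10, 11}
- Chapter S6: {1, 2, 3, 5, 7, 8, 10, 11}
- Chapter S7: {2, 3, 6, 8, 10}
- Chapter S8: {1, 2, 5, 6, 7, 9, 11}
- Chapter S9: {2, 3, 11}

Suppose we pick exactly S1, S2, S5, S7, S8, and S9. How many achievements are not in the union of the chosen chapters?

Union of S1, S2, S5, S7, S8, S9 = {1, 2, 3, 4, 5, 6, 7, 8, 9, 10, 11} — that's every achievement, so 0 are uncovered.

0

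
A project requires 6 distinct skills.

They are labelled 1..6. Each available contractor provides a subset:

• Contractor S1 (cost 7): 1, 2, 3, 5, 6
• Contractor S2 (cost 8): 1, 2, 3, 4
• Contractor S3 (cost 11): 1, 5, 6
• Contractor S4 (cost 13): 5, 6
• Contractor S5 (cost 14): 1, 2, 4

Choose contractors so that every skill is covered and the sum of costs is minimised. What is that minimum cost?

S1, S2 together cover every skill (S1 ∪ S2 = {1, 2, 3, 4, 5, 6}); total cost 7 + 8 = 15.
No covering selection has total cost below 15.

15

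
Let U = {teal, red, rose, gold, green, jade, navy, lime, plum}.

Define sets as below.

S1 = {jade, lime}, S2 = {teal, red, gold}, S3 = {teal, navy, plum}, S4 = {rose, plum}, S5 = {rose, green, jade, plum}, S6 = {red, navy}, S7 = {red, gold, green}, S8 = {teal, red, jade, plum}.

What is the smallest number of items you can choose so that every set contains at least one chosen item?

Take H = {red, lime, plum}. Each listed set contains at least one of these, so H is a hitting set of size 3.
The sets S1, S2, S4 are pairwise disjoint, so any hitting set needs a separate item for each — at least 3. Hence 3 is optimal.

3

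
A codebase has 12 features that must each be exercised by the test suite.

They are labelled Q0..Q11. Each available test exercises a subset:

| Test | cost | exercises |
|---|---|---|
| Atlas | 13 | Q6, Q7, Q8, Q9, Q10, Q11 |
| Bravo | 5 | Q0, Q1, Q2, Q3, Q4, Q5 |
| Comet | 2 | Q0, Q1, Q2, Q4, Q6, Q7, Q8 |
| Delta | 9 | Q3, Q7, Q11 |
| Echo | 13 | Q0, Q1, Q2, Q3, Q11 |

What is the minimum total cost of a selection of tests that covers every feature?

18

Atlas, Bravo together cover every feature (Atlas ∪ Bravo = {Q0, Q1, Q2, Q3, Q4, Q5, Q6, Q7, Q8, Q9, Q10, Q11}); total cost 13 + 5 = 18.
The greedy pick Comet, Bravo, Atlas costs 20; no covering selection beats 18.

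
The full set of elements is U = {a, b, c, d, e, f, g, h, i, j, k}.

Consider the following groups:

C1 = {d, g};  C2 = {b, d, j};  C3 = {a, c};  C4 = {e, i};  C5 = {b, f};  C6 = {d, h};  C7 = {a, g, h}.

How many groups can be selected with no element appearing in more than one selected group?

C1, C3, C4, C5 are pairwise disjoint (C1={d,g}; C3={a,c}; C4={e,i}; C5={b,f}).
Every remaining group overlaps one of these, and no 5 of the listed groups are pairwise disjoint, so 4 is the maximum.

4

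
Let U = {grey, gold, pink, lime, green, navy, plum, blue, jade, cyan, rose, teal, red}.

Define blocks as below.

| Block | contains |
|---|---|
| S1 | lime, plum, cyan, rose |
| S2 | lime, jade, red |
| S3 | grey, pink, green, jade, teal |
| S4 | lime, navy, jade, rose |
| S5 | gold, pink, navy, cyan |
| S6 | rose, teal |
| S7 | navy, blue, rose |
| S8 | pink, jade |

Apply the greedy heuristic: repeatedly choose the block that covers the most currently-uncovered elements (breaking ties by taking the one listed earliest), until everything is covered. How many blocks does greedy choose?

5

Greedy: pick S3 (covers 5 new) → pick S1 (covers 4 new) → pick S5 (covers 2 new) → pick S2 (covers 1 new) → pick S7 (covers 1 new). Total picks: 5.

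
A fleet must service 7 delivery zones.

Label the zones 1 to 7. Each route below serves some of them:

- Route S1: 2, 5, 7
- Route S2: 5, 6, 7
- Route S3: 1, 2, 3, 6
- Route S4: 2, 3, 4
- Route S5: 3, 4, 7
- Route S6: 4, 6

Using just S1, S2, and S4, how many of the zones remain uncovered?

Union of S1, S2, S4 = {2, 3, 4, 5, 6, 7}.
Not covered: 1 — 1 zone.

1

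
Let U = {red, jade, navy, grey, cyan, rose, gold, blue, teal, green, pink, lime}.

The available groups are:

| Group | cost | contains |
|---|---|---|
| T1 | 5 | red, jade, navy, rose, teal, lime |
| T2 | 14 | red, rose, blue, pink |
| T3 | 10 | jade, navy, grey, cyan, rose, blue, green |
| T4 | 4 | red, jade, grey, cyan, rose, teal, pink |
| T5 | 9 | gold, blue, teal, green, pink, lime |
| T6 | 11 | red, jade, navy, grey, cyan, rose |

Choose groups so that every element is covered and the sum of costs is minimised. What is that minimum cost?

18

T1, T4, T5 together cover every element (T1 ∪ T4 ∪ T5 = {red, jade, navy, grey, cyan, rose, gold, blue, teal, green, pink, lime}); total cost 5 + 4 + 9 = 18.
No covering selection has total cost below 18.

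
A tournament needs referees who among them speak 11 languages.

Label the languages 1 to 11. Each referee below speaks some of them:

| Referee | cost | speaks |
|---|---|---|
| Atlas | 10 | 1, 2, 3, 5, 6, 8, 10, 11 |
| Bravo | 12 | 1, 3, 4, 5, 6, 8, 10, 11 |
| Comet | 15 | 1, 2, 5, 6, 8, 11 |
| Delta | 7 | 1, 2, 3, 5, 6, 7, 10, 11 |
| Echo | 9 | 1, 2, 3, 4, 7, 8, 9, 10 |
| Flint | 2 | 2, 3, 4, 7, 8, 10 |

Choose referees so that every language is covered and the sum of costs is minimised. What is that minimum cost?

Delta, Echo together cover every language (Delta ∪ Echo = {1, 2, 3, 4, 5, 6, 7, 8, 9, 10, 11}); total cost 7 + 9 = 16.
The greedy pick Flint, Delta, Echo costs 18; no covering selection beats 16.

16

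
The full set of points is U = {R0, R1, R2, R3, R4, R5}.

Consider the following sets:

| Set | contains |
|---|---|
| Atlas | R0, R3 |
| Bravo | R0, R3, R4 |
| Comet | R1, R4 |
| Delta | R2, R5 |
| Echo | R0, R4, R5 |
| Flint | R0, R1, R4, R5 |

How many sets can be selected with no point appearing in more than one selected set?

Atlas, Comet, Delta are pairwise disjoint (Atlas={R0,R3}; Comet={R1,R4}; Delta={R2,R5}).
Every remaining set overlaps one of these, and no 4 of the listed sets are pairwise disjoint, so 3 is the maximum.

3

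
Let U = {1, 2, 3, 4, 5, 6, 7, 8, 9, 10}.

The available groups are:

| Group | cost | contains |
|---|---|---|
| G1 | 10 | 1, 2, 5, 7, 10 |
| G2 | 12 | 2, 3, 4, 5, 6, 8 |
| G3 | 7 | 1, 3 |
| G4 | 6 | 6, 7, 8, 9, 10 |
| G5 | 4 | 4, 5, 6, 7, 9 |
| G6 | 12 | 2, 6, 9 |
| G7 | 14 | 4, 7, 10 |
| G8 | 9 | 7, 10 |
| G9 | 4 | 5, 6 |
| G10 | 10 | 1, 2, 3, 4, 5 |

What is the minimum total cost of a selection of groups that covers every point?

16

G4, G10 together cover every point (G4 ∪ G10 = {1, 2, 3, 4, 5, 6, 7, 8, 9, 10}); total cost 6 + 10 = 16.
The greedy pick G5, G4, G10 costs 20; no covering selection beats 16.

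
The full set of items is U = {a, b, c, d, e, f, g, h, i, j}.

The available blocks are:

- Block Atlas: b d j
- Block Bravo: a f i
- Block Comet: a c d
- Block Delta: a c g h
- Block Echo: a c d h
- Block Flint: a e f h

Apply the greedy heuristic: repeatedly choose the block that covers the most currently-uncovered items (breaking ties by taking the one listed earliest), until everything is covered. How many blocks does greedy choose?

4

Greedy: pick Delta (covers 4 new) → pick Atlas (covers 3 new) → pick Bravo (covers 2 new) → pick Flint (covers 1 new). Total picks: 4.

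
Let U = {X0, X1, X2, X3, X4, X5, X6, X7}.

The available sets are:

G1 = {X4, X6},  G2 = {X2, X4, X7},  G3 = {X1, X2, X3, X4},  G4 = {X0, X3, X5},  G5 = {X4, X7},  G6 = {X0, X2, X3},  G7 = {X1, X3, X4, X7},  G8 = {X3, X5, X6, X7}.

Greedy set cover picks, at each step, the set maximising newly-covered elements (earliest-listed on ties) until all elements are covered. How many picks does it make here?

3

Greedy: pick G3 (covers 4 new) → pick G8 (covers 3 new) → pick G4 (covers 1 new). Total picks: 3.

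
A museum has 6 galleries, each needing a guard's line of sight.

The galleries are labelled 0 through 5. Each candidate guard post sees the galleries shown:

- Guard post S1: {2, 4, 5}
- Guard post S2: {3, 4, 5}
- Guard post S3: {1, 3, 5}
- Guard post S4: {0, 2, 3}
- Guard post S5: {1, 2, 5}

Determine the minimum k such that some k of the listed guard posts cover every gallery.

3

S2 and S3 and S4 together: S2 ∪ S3 ∪ S4 = {0, 1, 2, 3, 4, 5} — every gallery is covered.
Only S4 contains 0, so S4 is forced; the remaining 3 galleries need at least 2 more guard posts (each remaining guard post adds at most 2) — so at least 3 guard posts are needed, and 3 is optimal.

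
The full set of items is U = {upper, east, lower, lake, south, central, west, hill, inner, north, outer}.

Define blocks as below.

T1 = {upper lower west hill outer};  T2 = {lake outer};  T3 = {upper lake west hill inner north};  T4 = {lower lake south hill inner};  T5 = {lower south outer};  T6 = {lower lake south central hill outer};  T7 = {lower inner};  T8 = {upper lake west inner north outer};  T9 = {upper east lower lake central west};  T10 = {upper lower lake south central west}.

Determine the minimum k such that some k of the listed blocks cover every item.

T6 and T8 and T9 together: T6 ∪ T8 ∪ T9 = {upper, east, lower, lake, south, central, west, hill, inner, north, outer} — every item is covered.
Only T9 contains east, so T9 is forced; the remaining 5 items need at least 2 more blocks (each remaining block adds at most 3) — so at least 3 blocks are needed, and 3 is optimal.

3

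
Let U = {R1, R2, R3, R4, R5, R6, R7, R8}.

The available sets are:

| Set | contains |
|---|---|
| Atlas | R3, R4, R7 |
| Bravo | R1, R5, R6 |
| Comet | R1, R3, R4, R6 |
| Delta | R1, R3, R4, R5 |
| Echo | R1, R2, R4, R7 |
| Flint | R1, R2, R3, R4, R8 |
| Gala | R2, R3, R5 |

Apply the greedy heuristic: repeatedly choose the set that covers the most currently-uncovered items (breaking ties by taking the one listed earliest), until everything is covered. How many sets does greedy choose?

3

Greedy: pick Flint (covers 5 new) → pick Bravo (covers 2 new) → pick Atlas (covers 1 new). Total picks: 3.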